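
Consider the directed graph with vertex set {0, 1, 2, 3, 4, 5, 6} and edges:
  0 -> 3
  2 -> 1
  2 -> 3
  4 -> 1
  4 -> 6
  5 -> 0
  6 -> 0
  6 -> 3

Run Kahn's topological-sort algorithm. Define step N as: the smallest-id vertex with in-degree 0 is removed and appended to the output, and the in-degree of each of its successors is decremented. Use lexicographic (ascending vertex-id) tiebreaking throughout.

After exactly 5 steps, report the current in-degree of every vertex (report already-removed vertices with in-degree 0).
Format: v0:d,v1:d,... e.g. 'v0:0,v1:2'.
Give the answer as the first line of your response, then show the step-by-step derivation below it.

v0:0,v1:0,v2:0,v3:1,v4:0,v5:0,v6:0

step 1: output 2; order=[2]; indeg=(2,1,0,2,0,0,1)
step 2: output 4; order=[2,4]; indeg=(2,0,0,2,0,0,0)
step 3: output 1; order=[2,4,1]; indeg=(2,0,0,2,0,0,0)
step 4: output 5; order=[2,4,1,5]; indeg=(1,0,0,2,0,0,0)
step 5: output 6; order=[2,4,1,5,6]; indeg=(0,0,0,1,0,0,0)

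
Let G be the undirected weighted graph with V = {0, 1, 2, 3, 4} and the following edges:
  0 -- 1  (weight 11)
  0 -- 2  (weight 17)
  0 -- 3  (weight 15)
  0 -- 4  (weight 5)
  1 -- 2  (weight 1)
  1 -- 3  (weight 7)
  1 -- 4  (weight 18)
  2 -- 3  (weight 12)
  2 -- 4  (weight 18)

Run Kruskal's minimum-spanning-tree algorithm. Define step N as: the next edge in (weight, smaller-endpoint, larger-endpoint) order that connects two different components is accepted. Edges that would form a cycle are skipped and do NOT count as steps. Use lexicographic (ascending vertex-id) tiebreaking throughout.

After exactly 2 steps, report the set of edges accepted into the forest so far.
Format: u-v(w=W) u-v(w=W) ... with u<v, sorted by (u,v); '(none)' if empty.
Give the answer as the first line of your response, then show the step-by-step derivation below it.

0-4(w=5) 1-2(w=1)

step 1: add edge 1-2 (w=1); MST = {1-2(w=1)}
step 2: add edge 0-4 (w=5); MST = {0-4(w=5) 1-2(w=1)}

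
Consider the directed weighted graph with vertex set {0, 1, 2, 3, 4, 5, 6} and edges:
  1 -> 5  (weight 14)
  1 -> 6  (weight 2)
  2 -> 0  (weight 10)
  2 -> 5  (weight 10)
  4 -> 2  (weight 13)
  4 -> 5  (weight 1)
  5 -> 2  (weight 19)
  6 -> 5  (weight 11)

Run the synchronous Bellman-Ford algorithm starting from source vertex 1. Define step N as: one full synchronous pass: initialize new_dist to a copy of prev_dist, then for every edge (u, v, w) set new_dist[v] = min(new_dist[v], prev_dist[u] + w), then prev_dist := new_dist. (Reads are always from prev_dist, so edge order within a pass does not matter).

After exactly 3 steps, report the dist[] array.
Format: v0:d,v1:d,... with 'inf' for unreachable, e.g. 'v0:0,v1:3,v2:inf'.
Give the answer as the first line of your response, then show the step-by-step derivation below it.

v0:43,v1:0,v2:32,v3:inf,v4:inf,v5:13,v6:2

step 1: dist = v0:inf,v1:0,v2:inf,v3:inf,v4:inf,v5:14,v6:2
step 2: dist = v0:inf,v1:0,v2:33,v3:inf,v4:inf,v5:13,v6:2
step 3: dist = v0:43,v1:0,v2:32,v3:inf,v4:inf,v5:13,v6:2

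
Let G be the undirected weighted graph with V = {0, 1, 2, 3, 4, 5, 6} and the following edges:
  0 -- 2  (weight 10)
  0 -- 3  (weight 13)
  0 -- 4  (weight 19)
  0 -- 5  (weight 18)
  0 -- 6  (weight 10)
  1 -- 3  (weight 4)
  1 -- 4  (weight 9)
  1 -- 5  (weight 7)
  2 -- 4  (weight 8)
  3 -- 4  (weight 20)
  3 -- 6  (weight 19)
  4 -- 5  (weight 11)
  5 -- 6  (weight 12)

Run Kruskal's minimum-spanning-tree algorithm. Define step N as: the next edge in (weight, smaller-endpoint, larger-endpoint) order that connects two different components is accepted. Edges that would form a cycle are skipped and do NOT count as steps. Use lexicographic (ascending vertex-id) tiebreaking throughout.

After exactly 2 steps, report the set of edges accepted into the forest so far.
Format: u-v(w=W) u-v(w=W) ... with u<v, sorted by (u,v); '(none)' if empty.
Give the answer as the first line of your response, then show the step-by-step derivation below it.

1-3(w=4) 1-5(w=7)

step 1: add edge 1-3 (w=4); MST = {1-3(w=4)}
step 2: add edge 1-5 (w=7); MST = {1-3(w=4) 1-5(w=7)}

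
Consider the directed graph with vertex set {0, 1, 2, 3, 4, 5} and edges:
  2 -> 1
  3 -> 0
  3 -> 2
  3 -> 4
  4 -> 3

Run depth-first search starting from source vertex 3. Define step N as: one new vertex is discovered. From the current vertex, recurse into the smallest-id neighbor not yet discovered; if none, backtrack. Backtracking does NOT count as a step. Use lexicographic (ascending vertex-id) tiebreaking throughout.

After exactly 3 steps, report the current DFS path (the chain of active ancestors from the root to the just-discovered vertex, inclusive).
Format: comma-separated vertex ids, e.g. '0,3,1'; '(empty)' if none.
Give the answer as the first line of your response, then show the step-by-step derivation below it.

3,2

step 1: discover 3; path=3; order=3
step 2: discover 0; path=3>0; order=3,0
step 3: discover 2; path=3>2; order=3,0,2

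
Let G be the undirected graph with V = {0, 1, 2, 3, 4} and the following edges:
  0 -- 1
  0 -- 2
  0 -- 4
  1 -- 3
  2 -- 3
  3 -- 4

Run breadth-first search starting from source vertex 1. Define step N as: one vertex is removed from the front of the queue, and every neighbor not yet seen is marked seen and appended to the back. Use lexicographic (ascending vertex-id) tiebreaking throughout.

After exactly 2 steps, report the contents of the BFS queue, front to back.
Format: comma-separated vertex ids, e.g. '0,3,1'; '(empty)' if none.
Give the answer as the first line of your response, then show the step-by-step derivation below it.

3,2,4

step 1: dequeue 1; queue=[0,3]; order=1
step 2: dequeue 0; queue=[3,2,4]; order=1,0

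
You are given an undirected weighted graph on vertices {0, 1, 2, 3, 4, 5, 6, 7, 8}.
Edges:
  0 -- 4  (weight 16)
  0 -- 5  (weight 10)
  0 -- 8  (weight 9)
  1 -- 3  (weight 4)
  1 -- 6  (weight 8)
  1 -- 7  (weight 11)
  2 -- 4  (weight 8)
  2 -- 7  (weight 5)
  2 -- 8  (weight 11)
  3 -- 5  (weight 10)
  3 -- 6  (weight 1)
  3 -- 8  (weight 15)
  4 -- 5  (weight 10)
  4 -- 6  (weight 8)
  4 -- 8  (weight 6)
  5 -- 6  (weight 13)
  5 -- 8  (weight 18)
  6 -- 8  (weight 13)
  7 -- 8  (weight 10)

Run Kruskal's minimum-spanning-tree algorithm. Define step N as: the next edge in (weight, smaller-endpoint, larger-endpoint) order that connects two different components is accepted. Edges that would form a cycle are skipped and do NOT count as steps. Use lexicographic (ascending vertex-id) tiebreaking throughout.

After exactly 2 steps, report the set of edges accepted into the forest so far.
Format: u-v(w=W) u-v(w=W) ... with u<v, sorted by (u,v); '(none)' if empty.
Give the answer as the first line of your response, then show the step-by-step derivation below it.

1-3(w=4) 3-6(w=1)

step 1: add edge 3-6 (w=1); MST = {3-6(w=1)}
step 2: add edge 1-3 (w=4); MST = {1-3(w=4) 3-6(w=1)}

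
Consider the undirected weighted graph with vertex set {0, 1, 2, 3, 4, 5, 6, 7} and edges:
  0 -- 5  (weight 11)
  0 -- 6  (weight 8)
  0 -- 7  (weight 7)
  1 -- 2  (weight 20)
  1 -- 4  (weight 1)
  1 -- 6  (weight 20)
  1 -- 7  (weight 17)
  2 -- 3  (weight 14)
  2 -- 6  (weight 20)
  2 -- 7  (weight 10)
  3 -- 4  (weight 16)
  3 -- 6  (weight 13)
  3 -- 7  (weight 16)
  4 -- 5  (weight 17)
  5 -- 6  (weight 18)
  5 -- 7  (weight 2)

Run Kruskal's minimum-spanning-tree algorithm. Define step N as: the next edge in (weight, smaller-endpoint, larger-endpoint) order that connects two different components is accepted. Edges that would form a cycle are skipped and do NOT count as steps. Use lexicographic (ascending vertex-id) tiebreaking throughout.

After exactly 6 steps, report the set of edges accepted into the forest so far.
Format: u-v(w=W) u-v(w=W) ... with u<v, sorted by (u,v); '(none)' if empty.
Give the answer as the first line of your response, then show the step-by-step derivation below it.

0-6(w=8) 0-7(w=7) 1-4(w=1) 2-7(w=10) 3-6(w=13) 5-7(w=2)

step 1: add edge 1-4 (w=1); MST = {1-4(w=1)}
step 2: add edge 5-7 (w=2); MST = {1-4(w=1) 5-7(w=2)}
step 3: add edge 0-7 (w=7); MST = {0-7(w=7) 1-4(w=1) 5-7(w=2)}
step 4: add edge 0-6 (w=8); MST = {0-6(w=8) 0-7(w=7) 1-4(w=1) 5-7(w=2)}
step 5: add edge 2-7 (w=10); MST = {0-6(w=8) 0-7(w=7) 1-4(w=1) 2-7(w=10) 5-7(w=2)}
step 6: add edge 3-6 (w=13); MST = {0-6(w=8) 0-7(w=7) 1-4(w=1) 2-7(w=10) 3-6(w=13) 5-7(w=2)}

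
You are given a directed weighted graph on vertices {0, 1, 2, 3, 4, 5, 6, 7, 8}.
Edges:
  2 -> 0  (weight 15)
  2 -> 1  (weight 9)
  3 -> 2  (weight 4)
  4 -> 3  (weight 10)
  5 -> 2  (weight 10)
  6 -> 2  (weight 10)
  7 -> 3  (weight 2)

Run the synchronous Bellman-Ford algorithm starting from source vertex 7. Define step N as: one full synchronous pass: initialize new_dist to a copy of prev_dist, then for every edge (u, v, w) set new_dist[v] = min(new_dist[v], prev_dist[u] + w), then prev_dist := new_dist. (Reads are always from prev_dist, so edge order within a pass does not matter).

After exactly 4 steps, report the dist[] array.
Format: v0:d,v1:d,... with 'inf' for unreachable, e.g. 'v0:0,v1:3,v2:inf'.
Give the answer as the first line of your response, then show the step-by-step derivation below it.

v0:21,v1:15,v2:6,v3:2,v4:inf,v5:inf,v6:inf,v7:0,v8:inf

step 1: dist = v0:inf,v1:inf,v2:inf,v3:2,v4:inf,v5:inf,v6:inf,v7:0,v8:inf
step 2: dist = v0:inf,v1:inf,v2:6,v3:2,v4:inf,v5:inf,v6:inf,v7:0,v8:inf
step 3: dist = v0:21,v1:15,v2:6,v3:2,v4:inf,v5:inf,v6:inf,v7:0,v8:inf
step 4: dist = v0:21,v1:15,v2:6,v3:2,v4:inf,v5:inf,v6:inf,v7:0,v8:inf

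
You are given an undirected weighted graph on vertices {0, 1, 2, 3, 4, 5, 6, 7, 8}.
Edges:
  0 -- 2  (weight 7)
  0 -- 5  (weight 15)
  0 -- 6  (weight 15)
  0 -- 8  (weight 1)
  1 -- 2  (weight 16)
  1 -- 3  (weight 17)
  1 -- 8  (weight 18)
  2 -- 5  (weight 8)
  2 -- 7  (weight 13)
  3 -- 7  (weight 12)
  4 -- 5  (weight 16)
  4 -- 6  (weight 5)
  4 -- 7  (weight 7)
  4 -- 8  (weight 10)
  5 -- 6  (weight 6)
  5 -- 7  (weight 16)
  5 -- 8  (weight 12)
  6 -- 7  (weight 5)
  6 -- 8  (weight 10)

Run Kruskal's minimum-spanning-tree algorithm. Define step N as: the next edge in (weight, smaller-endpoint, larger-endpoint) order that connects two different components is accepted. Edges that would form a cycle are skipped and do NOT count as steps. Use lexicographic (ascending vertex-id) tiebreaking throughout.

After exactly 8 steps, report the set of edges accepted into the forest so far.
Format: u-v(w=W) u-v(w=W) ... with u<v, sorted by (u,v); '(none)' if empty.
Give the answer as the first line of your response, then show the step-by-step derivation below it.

0-2(w=7) 0-8(w=1) 1-2(w=16) 2-5(w=8) 3-7(w=12) 4-6(w=5) 5-6(w=6) 6-7(w=5)

step 1: add edge 0-8 (w=1); MST = {0-8(w=1)}
step 2: add edge 4-6 (w=5); MST = {0-8(w=1) 4-6(w=5)}
step 3: add edge 6-7 (w=5); MST = {0-8(w=1) 4-6(w=5) 6-7(w=5)}
step 4: add edge 5-6 (w=6); MST = {0-8(w=1) 4-6(w=5) 5-6(w=6) 6-7(w=5)}
step 5: add edge 0-2 (w=7); MST = {0-2(w=7) 0-8(w=1) 4-6(w=5) 5-6(w=6) 6-7(w=5)}
step 6: add edge 2-5 (w=8); MST = {0-2(w=7) 0-8(w=1) 2-5(w=8) 4-6(w=5) 5-6(w=6) 6-7(w=5)}
step 7: add edge 3-7 (w=12); MST = {0-2(w=7) 0-8(w=1) 2-5(w=8) 3-7(w=12) 4-6(w=5) 5-6(w=6) 6-7(w=5)}
step 8: add edge 1-2 (w=16); MST = {0-2(w=7) 0-8(w=1) 1-2(w=16) 2-5(w=8) 3-7(w=12) 4-6(w=5) 5-6(w=6) 6-7(w=5)}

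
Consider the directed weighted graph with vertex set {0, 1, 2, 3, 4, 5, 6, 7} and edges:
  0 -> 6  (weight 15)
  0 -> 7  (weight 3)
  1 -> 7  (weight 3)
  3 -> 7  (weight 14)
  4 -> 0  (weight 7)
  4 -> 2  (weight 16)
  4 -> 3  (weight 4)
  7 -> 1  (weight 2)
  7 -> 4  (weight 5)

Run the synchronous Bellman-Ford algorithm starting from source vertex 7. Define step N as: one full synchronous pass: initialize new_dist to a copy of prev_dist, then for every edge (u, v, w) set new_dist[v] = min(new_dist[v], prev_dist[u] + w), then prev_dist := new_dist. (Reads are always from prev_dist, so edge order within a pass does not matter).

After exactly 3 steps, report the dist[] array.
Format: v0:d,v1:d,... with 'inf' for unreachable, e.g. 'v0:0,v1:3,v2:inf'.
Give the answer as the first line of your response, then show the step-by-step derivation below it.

v0:12,v1:2,v2:21,v3:9,v4:5,v5:inf,v6:27,v7:0

step 1: dist = v0:inf,v1:2,v2:inf,v3:inf,v4:5,v5:inf,v6:inf,v7:0
step 2: dist = v0:12,v1:2,v2:21,v3:9,v4:5,v5:inf,v6:inf,v7:0
step 3: dist = v0:12,v1:2,v2:21,v3:9,v4:5,v5:inf,v6:27,v7:0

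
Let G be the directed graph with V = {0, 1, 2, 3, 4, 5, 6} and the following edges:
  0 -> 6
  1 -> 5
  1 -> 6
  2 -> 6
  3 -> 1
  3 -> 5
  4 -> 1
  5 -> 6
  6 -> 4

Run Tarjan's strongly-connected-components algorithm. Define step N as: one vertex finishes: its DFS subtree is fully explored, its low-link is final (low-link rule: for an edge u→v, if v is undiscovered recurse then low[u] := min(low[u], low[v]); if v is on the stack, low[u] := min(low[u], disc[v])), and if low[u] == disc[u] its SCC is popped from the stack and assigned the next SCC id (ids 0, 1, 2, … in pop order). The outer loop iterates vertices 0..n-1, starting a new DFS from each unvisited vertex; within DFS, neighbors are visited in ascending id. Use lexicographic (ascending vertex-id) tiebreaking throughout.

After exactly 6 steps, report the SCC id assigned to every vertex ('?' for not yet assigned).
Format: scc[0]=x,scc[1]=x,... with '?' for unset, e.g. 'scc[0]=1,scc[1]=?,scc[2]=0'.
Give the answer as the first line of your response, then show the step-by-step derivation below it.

scc[0]=1,scc[1]=0,scc[2]=2,scc[3]=?,scc[4]=0,scc[5]=0,scc[6]=0

step 1: low=(low[0]=0,low[1]=3,low[2]=?,low[3]=?,low[4]=2,low[5]=1,low[6]=1); scc=(scc[0]=?,scc[1]=?,scc[2]=?,scc[3]=?,scc[4]=?,scc[5]=?,scc[6]=?)
step 2: low=(low[0]=0,low[1]=1,low[2]=?,low[3]=?,low[4]=2,low[5]=1,low[6]=1); scc=(scc[0]=?,scc[1]=?,scc[2]=?,scc[3]=?,scc[4]=?,scc[5]=?,scc[6]=?)
step 3: low=(low[0]=0,low[1]=1,low[2]=?,low[3]=?,low[4]=1,low[5]=1,low[6]=1); scc=(scc[0]=?,scc[1]=?,scc[2]=?,scc[3]=?,scc[4]=?,scc[5]=?,scc[6]=?)
step 4: low=(low[0]=0,low[1]=1,low[2]=?,low[3]=?,low[4]=1,low[5]=1,low[6]=1); scc=(scc[0]=?,scc[1]=0,scc[2]=?,scc[3]=?,scc[4]=0,scc[5]=0,scc[6]=0)
step 5: low=(low[0]=0,low[1]=1,low[2]=?,low[3]=?,low[4]=1,low[5]=1,low[6]=1); scc=(scc[0]=1,scc[1]=0,scc[2]=?,scc[3]=?,scc[4]=0,scc[5]=0,scc[6]=0)
step 6: low=(low[0]=0,low[1]=1,low[2]=5,low[3]=?,low[4]=1,low[5]=1,low[6]=1); scc=(scc[0]=1,scc[1]=0,scc[2]=2,scc[3]=?,scc[4]=0,scc[5]=0,scc[6]=0)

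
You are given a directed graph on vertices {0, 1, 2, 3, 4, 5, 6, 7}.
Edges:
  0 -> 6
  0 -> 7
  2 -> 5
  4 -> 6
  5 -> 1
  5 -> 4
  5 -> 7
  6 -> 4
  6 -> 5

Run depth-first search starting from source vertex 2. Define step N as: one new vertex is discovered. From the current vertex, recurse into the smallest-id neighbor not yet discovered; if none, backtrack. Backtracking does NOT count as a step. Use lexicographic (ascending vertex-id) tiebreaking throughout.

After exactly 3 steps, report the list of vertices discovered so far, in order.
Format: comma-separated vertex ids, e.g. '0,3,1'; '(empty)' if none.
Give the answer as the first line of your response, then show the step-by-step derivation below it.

2,5,1

step 1: discover 2; path=2; order=2
step 2: discover 5; path=2>5; order=2,5
step 3: discover 1; path=2>5>1; order=2,5,1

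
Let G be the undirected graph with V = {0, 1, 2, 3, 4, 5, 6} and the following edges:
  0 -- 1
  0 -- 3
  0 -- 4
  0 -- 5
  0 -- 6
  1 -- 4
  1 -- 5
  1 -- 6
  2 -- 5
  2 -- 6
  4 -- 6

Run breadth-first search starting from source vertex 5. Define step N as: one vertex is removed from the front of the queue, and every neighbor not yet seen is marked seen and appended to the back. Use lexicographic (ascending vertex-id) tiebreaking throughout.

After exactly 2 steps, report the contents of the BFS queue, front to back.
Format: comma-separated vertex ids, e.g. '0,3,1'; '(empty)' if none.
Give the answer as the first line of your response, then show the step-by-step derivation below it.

1,2,3,4,6

step 1: dequeue 5; queue=[0,1,2]; order=5
step 2: dequeue 0; queue=[1,2,3,4,6]; order=5,0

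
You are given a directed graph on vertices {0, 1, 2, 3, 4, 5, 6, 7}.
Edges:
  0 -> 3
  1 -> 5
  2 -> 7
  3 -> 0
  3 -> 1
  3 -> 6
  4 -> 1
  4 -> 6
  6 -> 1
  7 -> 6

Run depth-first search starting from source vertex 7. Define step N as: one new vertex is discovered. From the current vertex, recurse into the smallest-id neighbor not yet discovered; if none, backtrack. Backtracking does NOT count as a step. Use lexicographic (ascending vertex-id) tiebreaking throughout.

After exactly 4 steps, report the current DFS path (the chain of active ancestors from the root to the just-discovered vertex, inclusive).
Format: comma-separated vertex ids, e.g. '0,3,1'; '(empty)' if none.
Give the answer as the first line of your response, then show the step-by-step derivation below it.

7,6,1,5

step 1: discover 7; path=7; order=7
step 2: discover 6; path=7>6; order=7,6
step 3: discover 1; path=7>6>1; order=7,6,1
step 4: discover 5; path=7>6>1>5; order=7,6,1,5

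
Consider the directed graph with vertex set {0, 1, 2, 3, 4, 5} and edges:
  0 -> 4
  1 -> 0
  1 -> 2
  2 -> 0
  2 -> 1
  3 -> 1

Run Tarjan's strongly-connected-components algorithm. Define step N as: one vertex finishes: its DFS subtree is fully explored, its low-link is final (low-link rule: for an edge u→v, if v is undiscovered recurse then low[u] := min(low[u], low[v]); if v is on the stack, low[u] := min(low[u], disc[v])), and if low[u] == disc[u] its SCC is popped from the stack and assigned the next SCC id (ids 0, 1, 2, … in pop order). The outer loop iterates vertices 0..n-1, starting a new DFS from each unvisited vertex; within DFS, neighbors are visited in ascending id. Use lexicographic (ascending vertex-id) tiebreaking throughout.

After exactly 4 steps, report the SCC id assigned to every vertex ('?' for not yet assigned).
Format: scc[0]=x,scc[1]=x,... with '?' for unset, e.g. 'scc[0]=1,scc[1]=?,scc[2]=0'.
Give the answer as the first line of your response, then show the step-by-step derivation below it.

scc[0]=1,scc[1]=2,scc[2]=2,scc[3]=?,scc[4]=0,scc[5]=?

step 1: low=(low[0]=0,low[1]=?,low[2]=?,low[3]=?,low[4]=1,low[5]=?); scc=(scc[0]=?,scc[1]=?,scc[2]=?,scc[3]=?,scc[4]=0,scc[5]=?)
step 2: low=(low[0]=0,low[1]=?,low[2]=?,low[3]=?,low[4]=1,low[5]=?); scc=(scc[0]=1,scc[1]=?,scc[2]=?,scc[3]=?,scc[4]=0,scc[5]=?)
step 3: low=(low[0]=0,low[1]=2,low[2]=2,low[3]=?,low[4]=1,low[5]=?); scc=(scc[0]=1,scc[1]=?,scc[2]=?,scc[3]=?,scc[4]=0,scc[5]=?)
step 4: low=(low[0]=0,low[1]=2,low[2]=2,low[3]=?,low[4]=1,low[5]=?); scc=(scc[0]=1,scc[1]=2,scc[2]=2,scc[3]=?,scc[4]=0,scc[5]=?)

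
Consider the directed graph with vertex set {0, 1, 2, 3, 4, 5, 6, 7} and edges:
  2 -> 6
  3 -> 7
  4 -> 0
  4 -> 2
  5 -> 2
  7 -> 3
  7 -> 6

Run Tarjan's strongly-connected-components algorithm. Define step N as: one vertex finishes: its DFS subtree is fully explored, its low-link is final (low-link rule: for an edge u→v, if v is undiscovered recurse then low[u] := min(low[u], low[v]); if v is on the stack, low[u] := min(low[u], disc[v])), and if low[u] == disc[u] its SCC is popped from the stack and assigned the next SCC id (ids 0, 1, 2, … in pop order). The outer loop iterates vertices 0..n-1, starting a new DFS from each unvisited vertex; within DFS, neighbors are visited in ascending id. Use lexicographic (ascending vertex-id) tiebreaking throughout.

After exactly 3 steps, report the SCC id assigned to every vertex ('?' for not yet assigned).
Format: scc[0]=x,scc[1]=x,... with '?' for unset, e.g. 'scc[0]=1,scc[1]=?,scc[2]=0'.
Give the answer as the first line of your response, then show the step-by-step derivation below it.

scc[0]=0,scc[1]=1,scc[2]=?,scc[3]=?,scc[4]=?,scc[5]=?,scc[6]=2,scc[7]=?

step 1: low=(low[0]=0,low[1]=?,low[2]=?,low[3]=?,low[4]=?,low[5]=?,low[6]=?,low[7]=?); scc=(scc[0]=0,scc[1]=?,scc[2]=?,scc[3]=?,scc[4]=?,scc[5]=?,scc[6]=?,scc[7]=?)
step 2: low=(low[0]=0,low[1]=1,low[2]=?,low[3]=?,low[4]=?,low[5]=?,low[6]=?,low[7]=?); scc=(scc[0]=0,scc[1]=1,scc[2]=?,scc[3]=?,scc[4]=?,scc[5]=?,scc[6]=?,scc[7]=?)
step 3: low=(low[0]=0,low[1]=1,low[2]=2,low[3]=?,low[4]=?,low[5]=?,low[6]=3,low[7]=?); scc=(scc[0]=0,scc[1]=1,scc[2]=?,scc[3]=?,scc[4]=?,scc[5]=?,scc[6]=2,scc[7]=?)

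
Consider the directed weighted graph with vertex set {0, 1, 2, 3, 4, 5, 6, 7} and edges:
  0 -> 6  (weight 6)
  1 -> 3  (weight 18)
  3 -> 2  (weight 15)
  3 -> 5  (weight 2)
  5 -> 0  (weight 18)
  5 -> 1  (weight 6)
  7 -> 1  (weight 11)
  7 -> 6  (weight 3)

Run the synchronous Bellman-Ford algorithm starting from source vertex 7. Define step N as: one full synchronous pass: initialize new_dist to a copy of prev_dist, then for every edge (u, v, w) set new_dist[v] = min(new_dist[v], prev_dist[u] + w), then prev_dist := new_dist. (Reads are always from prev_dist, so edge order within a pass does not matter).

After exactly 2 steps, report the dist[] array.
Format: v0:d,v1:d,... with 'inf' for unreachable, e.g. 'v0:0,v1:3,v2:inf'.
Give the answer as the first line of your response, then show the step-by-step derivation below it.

v0:inf,v1:11,v2:inf,v3:29,v4:inf,v5:inf,v6:3,v7:0

step 1: dist = v0:inf,v1:11,v2:inf,v3:inf,v4:inf,v5:inf,v6:3,v7:0
step 2: dist = v0:inf,v1:11,v2:inf,v3:29,v4:inf,v5:inf,v6:3,v7:0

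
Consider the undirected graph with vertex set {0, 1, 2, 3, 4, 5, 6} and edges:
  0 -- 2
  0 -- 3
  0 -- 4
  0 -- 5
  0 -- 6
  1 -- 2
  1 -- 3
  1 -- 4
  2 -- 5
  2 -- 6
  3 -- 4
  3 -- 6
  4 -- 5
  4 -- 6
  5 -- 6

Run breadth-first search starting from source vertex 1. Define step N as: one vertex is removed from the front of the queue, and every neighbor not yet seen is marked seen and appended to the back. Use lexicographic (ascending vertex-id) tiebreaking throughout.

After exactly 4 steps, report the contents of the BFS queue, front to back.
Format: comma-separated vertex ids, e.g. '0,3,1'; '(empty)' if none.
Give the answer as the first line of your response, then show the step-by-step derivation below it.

0,5,6

step 1: dequeue 1; queue=[2,3,4]; order=1
step 2: dequeue 2; queue=[3,4,0,5,6]; order=1,2
step 3: dequeue 3; queue=[4,0,5,6]; order=1,2,3
step 4: dequeue 4; queue=[0,5,6]; order=1,2,3,4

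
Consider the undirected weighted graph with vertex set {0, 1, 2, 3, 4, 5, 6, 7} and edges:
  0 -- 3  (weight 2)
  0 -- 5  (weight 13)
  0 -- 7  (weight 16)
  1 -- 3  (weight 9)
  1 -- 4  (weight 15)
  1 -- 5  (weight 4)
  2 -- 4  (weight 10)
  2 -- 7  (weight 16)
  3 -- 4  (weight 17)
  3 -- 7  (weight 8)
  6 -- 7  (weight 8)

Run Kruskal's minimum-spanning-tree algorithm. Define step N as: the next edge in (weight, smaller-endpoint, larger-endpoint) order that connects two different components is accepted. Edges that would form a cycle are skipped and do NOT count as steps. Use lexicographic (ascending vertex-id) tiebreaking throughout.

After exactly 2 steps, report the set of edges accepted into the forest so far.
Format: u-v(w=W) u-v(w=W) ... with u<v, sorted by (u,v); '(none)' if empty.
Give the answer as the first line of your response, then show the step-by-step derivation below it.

0-3(w=2) 1-5(w=4)

step 1: add edge 0-3 (w=2); MST = {0-3(w=2)}
step 2: add edge 1-5 (w=4); MST = {0-3(w=2) 1-5(w=4)}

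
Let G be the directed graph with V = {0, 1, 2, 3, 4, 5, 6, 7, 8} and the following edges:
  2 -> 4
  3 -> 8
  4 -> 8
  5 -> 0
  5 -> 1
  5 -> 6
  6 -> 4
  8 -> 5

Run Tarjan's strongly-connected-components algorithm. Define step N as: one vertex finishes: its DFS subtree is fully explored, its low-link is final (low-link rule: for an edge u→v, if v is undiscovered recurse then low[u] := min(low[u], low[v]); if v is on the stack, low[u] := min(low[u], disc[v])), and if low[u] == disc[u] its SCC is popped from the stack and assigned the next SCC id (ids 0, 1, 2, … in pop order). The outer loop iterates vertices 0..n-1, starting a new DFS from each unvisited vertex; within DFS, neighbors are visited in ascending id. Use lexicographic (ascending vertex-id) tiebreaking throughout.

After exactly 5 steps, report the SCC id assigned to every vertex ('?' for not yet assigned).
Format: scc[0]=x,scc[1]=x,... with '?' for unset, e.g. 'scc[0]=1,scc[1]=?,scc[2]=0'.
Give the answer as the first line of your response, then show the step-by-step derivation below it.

scc[0]=0,scc[1]=1,scc[2]=?,scc[3]=?,scc[4]=?,scc[5]=?,scc[6]=?,scc[7]=?,scc[8]=?

step 1: low=(low[0]=0,low[1]=?,low[2]=?,low[3]=?,low[4]=?,low[5]=?,low[6]=?,low[7]=?,low[8]=?); scc=(scc[0]=0,scc[1]=?,scc[2]=?,scc[3]=?,scc[4]=?,scc[5]=?,scc[6]=?,scc[7]=?,scc[8]=?)
step 2: low=(low[0]=0,low[1]=1,low[2]=?,low[3]=?,low[4]=?,low[5]=?,low[6]=?,low[7]=?,low[8]=?); scc=(scc[0]=0,scc[1]=1,scc[2]=?,scc[3]=?,scc[4]=?,scc[5]=?,scc[6]=?,scc[7]=?,scc[8]=?)
step 3: low=(low[0]=0,low[1]=1,low[2]=2,low[3]=?,low[4]=3,low[5]=5,low[6]=3,low[7]=?,low[8]=4); scc=(scc[0]=0,scc[1]=1,scc[2]=?,scc[3]=?,scc[4]=?,scc[5]=?,scc[6]=?,scc[7]=?,scc[8]=?)
step 4: low=(low[0]=0,low[1]=1,low[2]=2,low[3]=?,low[4]=3,low[5]=3,low[6]=3,low[7]=?,low[8]=4); scc=(scc[0]=0,scc[1]=1,scc[2]=?,scc[3]=?,scc[4]=?,scc[5]=?,scc[6]=?,scc[7]=?,scc[8]=?)
step 5: low=(low[0]=0,low[1]=1,low[2]=2,low[3]=?,low[4]=3,low[5]=3,low[6]=3,low[7]=?,low[8]=3); scc=(scc[0]=0,scc[1]=1,scc[2]=?,scc[3]=?,scc[4]=?,scc[5]=?,scc[6]=?,scc[7]=?,scc[8]=?)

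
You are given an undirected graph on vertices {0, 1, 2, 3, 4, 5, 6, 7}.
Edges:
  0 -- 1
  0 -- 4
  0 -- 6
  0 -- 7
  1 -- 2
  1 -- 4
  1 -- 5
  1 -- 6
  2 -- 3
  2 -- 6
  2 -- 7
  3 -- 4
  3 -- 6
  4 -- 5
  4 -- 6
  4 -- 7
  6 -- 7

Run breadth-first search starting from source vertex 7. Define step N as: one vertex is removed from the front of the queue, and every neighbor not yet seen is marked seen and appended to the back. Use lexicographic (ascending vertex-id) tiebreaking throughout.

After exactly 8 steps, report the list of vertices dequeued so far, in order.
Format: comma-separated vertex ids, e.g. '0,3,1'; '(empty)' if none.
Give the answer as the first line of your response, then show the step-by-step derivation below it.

7,0,2,4,6,1,3,5

step 1: dequeue 7; queue=[0,2,4,6]; order=7
step 2: dequeue 0; queue=[2,4,6,1]; order=7,0
step 3: dequeue 2; queue=[4,6,1,3]; order=7,0,2
step 4: dequeue 4; queue=[6,1,3,5]; order=7,0,2,4
step 5: dequeue 6; queue=[1,3,5]; order=7,0,2,4,6
step 6: dequeue 1; queue=[3,5]; order=7,0,2,4,6,1
step 7: dequeue 3; queue=[5]; order=7,0,2,4,6,1,3
step 8: dequeue 5; queue=[(empty)]; order=7,0,2,4,6,1,3,5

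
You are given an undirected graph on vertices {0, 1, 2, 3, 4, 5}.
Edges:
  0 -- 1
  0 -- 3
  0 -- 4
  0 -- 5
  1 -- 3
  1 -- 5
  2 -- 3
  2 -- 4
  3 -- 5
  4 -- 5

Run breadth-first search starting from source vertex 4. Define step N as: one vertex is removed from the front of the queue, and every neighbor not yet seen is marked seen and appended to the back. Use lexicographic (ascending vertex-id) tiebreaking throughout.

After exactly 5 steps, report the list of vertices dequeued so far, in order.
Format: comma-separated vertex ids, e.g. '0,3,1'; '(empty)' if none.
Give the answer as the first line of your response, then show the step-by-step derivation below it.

4,0,2,5,1

step 1: dequeue 4; queue=[0,2,5]; order=4
step 2: dequeue 0; queue=[2,5,1,3]; order=4,0
step 3: dequeue 2; queue=[5,1,3]; order=4,0,2
step 4: dequeue 5; queue=[1,3]; order=4,0,2,5
step 5: dequeue 1; queue=[3]; order=4,0,2,5,1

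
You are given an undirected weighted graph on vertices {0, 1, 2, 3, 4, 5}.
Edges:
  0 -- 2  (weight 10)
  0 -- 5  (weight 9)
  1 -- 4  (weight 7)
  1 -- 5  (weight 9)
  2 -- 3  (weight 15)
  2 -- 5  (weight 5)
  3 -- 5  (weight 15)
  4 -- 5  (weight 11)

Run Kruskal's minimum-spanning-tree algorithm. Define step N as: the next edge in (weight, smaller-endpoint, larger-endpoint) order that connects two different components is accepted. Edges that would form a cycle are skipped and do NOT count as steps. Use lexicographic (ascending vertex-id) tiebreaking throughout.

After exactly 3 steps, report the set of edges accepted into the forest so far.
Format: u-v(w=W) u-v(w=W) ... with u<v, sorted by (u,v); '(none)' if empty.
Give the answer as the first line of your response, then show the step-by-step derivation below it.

0-5(w=9) 1-4(w=7) 2-5(w=5)

step 1: add edge 2-5 (w=5); MST = {2-5(w=5)}
step 2: add edge 1-4 (w=7); MST = {1-4(w=7) 2-5(w=5)}
step 3: add edge 0-5 (w=9); MST = {0-5(w=9) 1-4(w=7) 2-5(w=5)}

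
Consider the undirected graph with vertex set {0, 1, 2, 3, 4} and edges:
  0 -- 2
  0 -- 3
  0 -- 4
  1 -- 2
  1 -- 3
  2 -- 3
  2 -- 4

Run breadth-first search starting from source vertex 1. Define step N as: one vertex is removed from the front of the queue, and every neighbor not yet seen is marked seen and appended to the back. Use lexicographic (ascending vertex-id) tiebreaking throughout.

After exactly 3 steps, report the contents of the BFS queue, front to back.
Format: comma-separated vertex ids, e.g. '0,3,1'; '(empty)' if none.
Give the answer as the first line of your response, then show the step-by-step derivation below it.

0,4

step 1: dequeue 1; queue=[2,3]; order=1
step 2: dequeue 2; queue=[3,0,4]; order=1,2
step 3: dequeue 3; queue=[0,4]; order=1,2,3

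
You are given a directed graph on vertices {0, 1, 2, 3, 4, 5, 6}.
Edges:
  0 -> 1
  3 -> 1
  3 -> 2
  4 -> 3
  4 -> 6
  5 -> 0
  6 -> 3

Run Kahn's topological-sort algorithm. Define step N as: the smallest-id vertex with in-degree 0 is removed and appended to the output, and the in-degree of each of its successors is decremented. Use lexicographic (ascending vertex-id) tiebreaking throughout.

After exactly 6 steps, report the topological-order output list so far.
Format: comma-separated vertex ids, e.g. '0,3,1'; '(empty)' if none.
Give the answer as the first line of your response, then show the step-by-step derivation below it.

4,5,0,6,3,1

step 1: output 4; order=[4]; indeg=(1,2,1,1,0,0,0)
step 2: output 5; order=[4,5]; indeg=(0,2,1,1,0,0,0)
step 3: output 0; order=[4,5,0]; indeg=(0,1,1,1,0,0,0)
step 4: output 6; order=[4,5,0,6]; indeg=(0,1,1,0,0,0,0)
step 5: output 3; order=[4,5,0,6,3]; indeg=(0,0,0,0,0,0,0)
step 6: output 1; order=[4,5,0,6,3,1]; indeg=(0,0,0,0,0,0,0)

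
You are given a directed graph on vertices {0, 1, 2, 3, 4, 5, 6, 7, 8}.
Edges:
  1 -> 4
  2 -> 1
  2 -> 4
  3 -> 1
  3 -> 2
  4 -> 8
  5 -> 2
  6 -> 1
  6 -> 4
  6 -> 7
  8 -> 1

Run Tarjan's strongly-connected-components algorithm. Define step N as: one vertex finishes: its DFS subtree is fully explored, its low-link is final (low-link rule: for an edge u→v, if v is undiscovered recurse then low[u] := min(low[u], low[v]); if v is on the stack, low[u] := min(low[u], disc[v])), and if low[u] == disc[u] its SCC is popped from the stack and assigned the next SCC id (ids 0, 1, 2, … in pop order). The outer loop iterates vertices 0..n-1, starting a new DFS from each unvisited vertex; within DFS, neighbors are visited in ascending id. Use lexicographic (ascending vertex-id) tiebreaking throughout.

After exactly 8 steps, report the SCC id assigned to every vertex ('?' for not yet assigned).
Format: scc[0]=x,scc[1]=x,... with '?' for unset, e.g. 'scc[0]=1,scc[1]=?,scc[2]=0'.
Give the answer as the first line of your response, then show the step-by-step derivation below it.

scc[0]=0,scc[1]=1,scc[2]=2,scc[3]=3,scc[4]=1,scc[5]=4,scc[6]=?,scc[7]=5,scc[8]=1

step 1: low=(low[0]=0,low[1]=?,low[2]=?,low[3]=?,low[4]=?,low[5]=?,low[6]=?,low[7]=?,low[8]=?); scc=(scc[0]=0,scc[1]=?,scc[2]=?,scc[3]=?,scc[4]=?,scc[5]=?,scc[6]=?,scc[7]=?,scc[8]=?)
step 2: low=(low[0]=0,low[1]=1,low[2]=?,low[3]=?,low[4]=2,low[5]=?,low[6]=?,low[7]=?,low[8]=1); scc=(scc[0]=0,scc[1]=?,scc[2]=?,scc[3]=?,scc[4]=?,scc[5]=?,scc[6]=?,scc[7]=?,scc[8]=?)
step 3: low=(low[0]=0,low[1]=1,low[2]=?,low[3]=?,low[4]=1,low[5]=?,low[6]=?,low[7]=?,low[8]=1); scc=(scc[0]=0,scc[1]=?,scc[2]=?,scc[3]=?,scc[4]=?,scc[5]=?,scc[6]=?,scc[7]=?,scc[8]=?)
step 4: low=(low[0]=0,low[1]=1,low[2]=?,low[3]=?,low[4]=1,low[5]=?,low[6]=?,low[7]=?,low[8]=1); scc=(scc[0]=0,scc[1]=1,scc[2]=?,scc[3]=?,scc[4]=1,scc[5]=?,scc[6]=?,scc[7]=?,scc[8]=1)
step 5: low=(low[0]=0,low[1]=1,low[2]=4,low[3]=?,low[4]=1,low[5]=?,low[6]=?,low[7]=?,low[8]=1); scc=(scc[0]=0,scc[1]=1,scc[2]=2,scc[3]=?,scc[4]=1,scc[5]=?,scc[6]=?,scc[7]=?,scc[8]=1)
step 6: low=(low[0]=0,low[1]=1,low[2]=4,low[3]=5,low[4]=1,low[5]=?,low[6]=?,low[7]=?,low[8]=1); scc=(scc[0]=0,scc[1]=1,scc[2]=2,scc[3]=3,scc[4]=1,scc[5]=?,scc[6]=?,scc[7]=?,scc[8]=1)
step 7: low=(low[0]=0,low[1]=1,low[2]=4,low[3]=5,low[4]=1,low[5]=6,low[6]=?,low[7]=?,low[8]=1); scc=(scc[0]=0,scc[1]=1,scc[2]=2,scc[3]=3,scc[4]=1,scc[5]=4,scc[6]=?,scc[7]=?,scc[8]=1)
step 8: low=(low[0]=0,low[1]=1,low[2]=4,low[3]=5,low[4]=1,low[5]=6,low[6]=7,low[7]=8,low[8]=1); scc=(scc[0]=0,scc[1]=1,scc[2]=2,scc[3]=3,scc[4]=1,scc[5]=4,scc[6]=?,scc[7]=5,scc[8]=1)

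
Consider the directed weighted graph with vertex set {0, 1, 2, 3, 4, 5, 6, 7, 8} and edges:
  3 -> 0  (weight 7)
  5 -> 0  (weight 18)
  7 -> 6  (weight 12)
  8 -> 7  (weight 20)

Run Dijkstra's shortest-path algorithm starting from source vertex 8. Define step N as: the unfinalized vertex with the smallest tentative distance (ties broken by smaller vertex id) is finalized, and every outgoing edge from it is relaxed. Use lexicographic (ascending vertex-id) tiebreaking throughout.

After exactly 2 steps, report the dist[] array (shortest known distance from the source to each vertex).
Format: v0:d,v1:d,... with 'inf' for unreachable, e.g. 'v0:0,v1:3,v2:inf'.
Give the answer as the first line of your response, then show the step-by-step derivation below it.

v0:inf,v1:inf,v2:inf,v3:inf,v4:inf,v5:inf,v6:32,v7:20,v8:0

step 1: dist = v0:inf,v1:inf,v2:inf,v3:inf,v4:inf,v5:inf,v6:inf,v7:20,v8:0
step 2: dist = v0:inf,v1:inf,v2:inf,v3:inf,v4:inf,v5:inf,v6:32,v7:20,v8:0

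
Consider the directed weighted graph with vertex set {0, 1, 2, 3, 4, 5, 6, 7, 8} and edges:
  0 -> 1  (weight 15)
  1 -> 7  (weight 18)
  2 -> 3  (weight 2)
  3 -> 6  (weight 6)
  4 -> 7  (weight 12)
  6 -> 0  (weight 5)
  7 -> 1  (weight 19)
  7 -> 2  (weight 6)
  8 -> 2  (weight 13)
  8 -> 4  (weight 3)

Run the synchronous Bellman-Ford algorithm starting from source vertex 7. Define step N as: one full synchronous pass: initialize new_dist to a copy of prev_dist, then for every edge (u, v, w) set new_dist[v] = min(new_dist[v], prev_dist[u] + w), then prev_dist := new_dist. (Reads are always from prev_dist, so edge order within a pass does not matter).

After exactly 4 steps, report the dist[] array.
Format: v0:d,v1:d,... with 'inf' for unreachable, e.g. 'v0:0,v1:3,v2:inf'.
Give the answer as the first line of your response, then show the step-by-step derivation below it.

v0:19,v1:19,v2:6,v3:8,v4:inf,v5:inf,v6:14,v7:0,v8:inf

step 1: dist = v0:inf,v1:19,v2:6,v3:inf,v4:inf,v5:inf,v6:inf,v7:0,v8:inf
step 2: dist = v0:inf,v1:19,v2:6,v3:8,v4:inf,v5:inf,v6:inf,v7:0,v8:inf
step 3: dist = v0:inf,v1:19,v2:6,v3:8,v4:inf,v5:inf,v6:14,v7:0,v8:inf
step 4: dist = v0:19,v1:19,v2:6,v3:8,v4:inf,v5:inf,v6:14,v7:0,v8:inf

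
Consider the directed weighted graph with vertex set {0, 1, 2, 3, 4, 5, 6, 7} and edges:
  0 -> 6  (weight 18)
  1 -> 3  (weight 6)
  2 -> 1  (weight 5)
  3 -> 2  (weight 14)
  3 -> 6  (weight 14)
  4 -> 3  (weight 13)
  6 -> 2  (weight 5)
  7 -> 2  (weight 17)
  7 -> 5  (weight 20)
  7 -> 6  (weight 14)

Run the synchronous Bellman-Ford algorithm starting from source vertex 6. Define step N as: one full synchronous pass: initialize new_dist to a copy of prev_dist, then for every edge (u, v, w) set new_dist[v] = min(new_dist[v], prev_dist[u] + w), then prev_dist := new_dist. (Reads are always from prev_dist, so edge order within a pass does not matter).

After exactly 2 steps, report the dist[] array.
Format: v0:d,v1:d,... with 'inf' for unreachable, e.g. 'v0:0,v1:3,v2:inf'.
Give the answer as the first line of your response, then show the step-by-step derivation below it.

v0:inf,v1:10,v2:5,v3:inf,v4:inf,v5:inf,v6:0,v7:inf

step 1: dist = v0:inf,v1:inf,v2:5,v3:inf,v4:inf,v5:inf,v6:0,v7:inf
step 2: dist = v0:inf,v1:10,v2:5,v3:inf,v4:inf,v5:inf,v6:0,v7:inf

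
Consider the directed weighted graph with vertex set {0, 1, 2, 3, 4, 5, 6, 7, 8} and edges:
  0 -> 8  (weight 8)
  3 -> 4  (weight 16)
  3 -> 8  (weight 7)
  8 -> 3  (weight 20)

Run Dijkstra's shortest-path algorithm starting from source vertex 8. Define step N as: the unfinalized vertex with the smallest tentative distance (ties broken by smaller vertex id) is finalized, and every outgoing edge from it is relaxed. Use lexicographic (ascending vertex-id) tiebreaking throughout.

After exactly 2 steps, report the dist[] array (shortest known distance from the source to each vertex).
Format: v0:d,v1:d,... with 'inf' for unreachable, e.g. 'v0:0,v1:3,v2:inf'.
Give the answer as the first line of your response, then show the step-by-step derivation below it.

v0:inf,v1:inf,v2:inf,v3:20,v4:36,v5:inf,v6:inf,v7:inf,v8:0

step 1: dist = v0:inf,v1:inf,v2:inf,v3:20,v4:inf,v5:inf,v6:inf,v7:inf,v8:0
step 2: dist = v0:inf,v1:inf,v2:inf,v3:20,v4:36,v5:inf,v6:inf,v7:inf,v8:0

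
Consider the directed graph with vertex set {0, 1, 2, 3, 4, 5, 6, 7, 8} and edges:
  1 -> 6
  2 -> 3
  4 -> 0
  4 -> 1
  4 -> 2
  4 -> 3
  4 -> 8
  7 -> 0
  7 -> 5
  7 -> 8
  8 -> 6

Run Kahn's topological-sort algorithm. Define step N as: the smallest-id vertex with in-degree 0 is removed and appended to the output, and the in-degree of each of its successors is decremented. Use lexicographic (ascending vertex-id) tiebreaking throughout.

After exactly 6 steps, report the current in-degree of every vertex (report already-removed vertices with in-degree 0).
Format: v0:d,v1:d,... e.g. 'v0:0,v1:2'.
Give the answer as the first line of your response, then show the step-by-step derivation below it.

v0:0,v1:0,v2:0,v3:0,v4:0,v5:0,v6:1,v7:0,v8:0

step 1: output 4; order=[4]; indeg=(1,0,0,1,0,1,2,0,1)
step 2: output 1; order=[4,1]; indeg=(1,0,0,1,0,1,1,0,1)
step 3: output 2; order=[4,1,2]; indeg=(1,0,0,0,0,1,1,0,1)
step 4: output 3; order=[4,1,2,3]; indeg=(1,0,0,0,0,1,1,0,1)
step 5: output 7; order=[4,1,2,3,7]; indeg=(0,0,0,0,0,0,1,0,0)
step 6: output 0; order=[4,1,2,3,7,0]; indeg=(0,0,0,0,0,0,1,0,0)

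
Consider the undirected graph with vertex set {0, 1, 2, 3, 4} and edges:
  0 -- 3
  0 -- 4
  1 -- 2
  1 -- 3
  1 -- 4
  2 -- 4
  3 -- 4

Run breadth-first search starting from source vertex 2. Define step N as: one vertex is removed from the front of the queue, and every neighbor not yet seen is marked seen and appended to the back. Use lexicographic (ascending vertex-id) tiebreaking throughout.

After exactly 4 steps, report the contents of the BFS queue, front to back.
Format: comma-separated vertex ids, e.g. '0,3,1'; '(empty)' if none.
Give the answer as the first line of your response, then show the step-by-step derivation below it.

0

step 1: dequeue 2; queue=[1,4]; order=2
step 2: dequeue 1; queue=[4,3]; order=2,1
step 3: dequeue 4; queue=[3,0]; order=2,1,4
step 4: dequeue 3; queue=[0]; order=2,1,4,3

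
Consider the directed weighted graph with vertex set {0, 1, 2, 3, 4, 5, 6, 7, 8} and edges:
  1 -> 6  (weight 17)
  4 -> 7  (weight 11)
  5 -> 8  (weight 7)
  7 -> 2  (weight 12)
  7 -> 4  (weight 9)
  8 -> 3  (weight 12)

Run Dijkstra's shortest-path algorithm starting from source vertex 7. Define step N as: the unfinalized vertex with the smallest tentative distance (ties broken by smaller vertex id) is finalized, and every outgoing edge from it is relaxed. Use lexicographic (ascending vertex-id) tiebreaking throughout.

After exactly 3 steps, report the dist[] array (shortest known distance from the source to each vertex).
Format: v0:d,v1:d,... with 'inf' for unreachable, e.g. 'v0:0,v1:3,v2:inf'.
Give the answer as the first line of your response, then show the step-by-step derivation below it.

v0:inf,v1:inf,v2:12,v3:inf,v4:9,v5:inf,v6:inf,v7:0,v8:inf

step 1: dist = v0:inf,v1:inf,v2:12,v3:inf,v4:9,v5:inf,v6:inf,v7:0,v8:inf
step 2: dist = v0:inf,v1:inf,v2:12,v3:inf,v4:9,v5:inf,v6:inf,v7:0,v8:inf
step 3: dist = v0:inf,v1:inf,v2:12,v3:inf,v4:9,v5:inf,v6:inf,v7:0,v8:inf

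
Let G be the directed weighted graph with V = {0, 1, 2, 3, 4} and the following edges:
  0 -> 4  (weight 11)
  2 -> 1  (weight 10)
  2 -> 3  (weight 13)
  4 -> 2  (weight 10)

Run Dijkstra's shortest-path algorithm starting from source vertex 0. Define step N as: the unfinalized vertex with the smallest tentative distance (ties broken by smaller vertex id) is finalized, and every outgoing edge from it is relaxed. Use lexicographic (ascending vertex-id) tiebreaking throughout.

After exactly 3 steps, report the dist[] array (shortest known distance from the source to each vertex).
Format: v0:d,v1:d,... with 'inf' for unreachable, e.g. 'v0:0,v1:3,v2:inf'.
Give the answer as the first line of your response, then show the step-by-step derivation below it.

v0:0,v1:31,v2:21,v3:34,v4:11

step 1: dist = v0:0,v1:inf,v2:inf,v3:inf,v4:11
step 2: dist = v0:0,v1:inf,v2:21,v3:inf,v4:11
step 3: dist = v0:0,v1:31,v2:21,v3:34,v4:11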